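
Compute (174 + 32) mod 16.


174 + 32 = 206
206 mod 16 = 14


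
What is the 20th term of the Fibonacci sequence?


Sequence: 1, 1, 2, 3, 5, 8, 13, 21, 34, 55, 89, 144, 233, 377, 610, 987, 1597, 2584, 4181, 6765
F(20) = 6765


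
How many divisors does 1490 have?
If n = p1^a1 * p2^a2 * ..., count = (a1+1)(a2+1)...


1490 = 2^1 × 5^1 × 149^1
d(1490) = (1+1) × (1+1) × (1+1) = 8

8 divisors


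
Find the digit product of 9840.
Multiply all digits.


9 × 8 × 4 × 0 = 0


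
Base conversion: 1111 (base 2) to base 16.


1111 (base 2) = 15 (decimal)
15 (decimal) = F (base 16)


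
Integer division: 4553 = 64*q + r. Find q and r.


4553 = 64 * 71 + 9
Check: 4544 + 9 = 4553

q = 71, r = 9


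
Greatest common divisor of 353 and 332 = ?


353 = 1 * 332 + 21
332 = 15 * 21 + 17
21 = 1 * 17 + 4
17 = 4 * 4 + 1
4 = 4 * 1 + 0
GCD = 1


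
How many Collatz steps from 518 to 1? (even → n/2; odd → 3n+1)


518 → 259 → 778 → 389 → 1168 → 584 → 292 → 146 → 73 → 220 → 110 → 55 → 166 → 83 → 250 → 125 → 376 → 188 → 94 → 47 → 142 → 71 → 214 → 107 → 322 → 161 → 484 → 242 → 121 → 364 → 182 → 91 → 274 → 137 → 412 → 206 → 103 → 310 → 155 → 466 → 233 → 700 → 350 → 175 → 526 → 263 → 790 → 395 → 1186 → 593 → 1780 → 890 → 445 → 1336 → 668 → 334 → 167 → 502 → 251 → 754 → 377 → 1132 → 566 → 283 → 850 → 425 → 1276 → 638 → 319 → 958 → 479 → 1438 → 719 → 2158 → 1079 → 3238 → 1619 → 4858 → 2429 → 7288 → 3644 → 1822 → 911 → 2734 → 1367 → 4102 → 2051 → 6154 → 3077 → 9232 → 4616 → 2308 → 1154 → 577 → 1732 → 866 → 433 → 1300 → 650 → 325 → 976 → 488 → 244 → 122 → 61 → 184 → 92 → 46 → 23 → 70 → 35 → 106 → 53 → 160 → 80 → 40 → 20 → 10 → 5 → 16 → 8 → 4 → 2 → 1
Total steps = 123

123 steps


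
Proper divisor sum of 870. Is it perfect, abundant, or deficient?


Proper divisors: 1, 2, 3, 5, 6, 10, 15, 29, 30, 58, 87, 145, 174, 290, 435
Sum = 1 + 2 + 3 + 5 + 6 + 10 + 15 + 29 + 30 + 58 + 87 + 145 + 174 + 290 + 435 = 1290
1290 > 870 → abundant

s(870) = 1290 (abundant)


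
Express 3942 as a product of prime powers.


3942 / 2 = 1971
1971 / 3 = 657
657 / 3 = 219
219 / 3 = 73
73 / 73 = 1
3942 = 2 × 3^3 × 73


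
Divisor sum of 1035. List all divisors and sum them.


Divisors of 1035: 1, 3, 5, 9, 15, 23, 45, 69, 115, 207, 345, 1035
Sum = 1 + 3 + 5 + 9 + 15 + 23 + 45 + 69 + 115 + 207 + 345 + 1035 = 1872

σ(1035) = 1872


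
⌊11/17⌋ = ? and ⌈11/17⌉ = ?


11/17 = 0.6471
floor = 0
ceil = 1

floor = 0, ceil = 1


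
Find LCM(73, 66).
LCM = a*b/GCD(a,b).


GCD(73, 66) = 1
LCM = 73*66/1 = 4818/1 = 4818

LCM = 4818


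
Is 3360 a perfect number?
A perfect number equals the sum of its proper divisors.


Proper divisors of 3360: 1, 2, 3, 4, 5, 6, 7, 8, 10, 12, 14, 15, 16, 20, 21, 24, 28, 30, 32, 35, 40, 42, 48, 56, 60, 70, 80, 84, 96, 105, 112, 120, 140, 160, 168, 210, 224, 240, 280, 336, 420, 480, 560, 672, 840, 1120, 1680
Sum = 1 + 2 + 3 + 4 + 5 + 6 + 7 + 8 + 10 + 12 + 14 + 15 + 16 + 20 + 21 + 24 + 28 + 30 + 32 + 35 + 40 + 42 + 48 + 56 + 60 + 70 + 80 + 84 + 96 + 105 + 112 + 120 + 140 + 160 + 168 + 210 + 224 + 240 + 280 + 336 + 420 + 480 + 560 + 672 + 840 + 1120 + 1680 = 8736

No, 3360 is not perfect (8736 ≠ 3360)


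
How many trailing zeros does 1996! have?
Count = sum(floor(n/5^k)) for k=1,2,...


floor(1996/5) = 399
floor(1996/25) = 79
floor(1996/125) = 15
floor(1996/625) = 3
Total = 496

496 trailing zeros


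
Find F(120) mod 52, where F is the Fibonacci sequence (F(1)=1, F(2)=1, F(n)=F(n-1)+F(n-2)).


F(k) mod 52 for k=1..120:
1, 1, 2, 3, 5, 8, 13, 21, 34, 3, 37, 40, 25, 13, 38, 51, 37, 36, 21, 5, 26, 31, 5, 36, 41, 25, 14, 39, 1, 40, 41, 29, 18, 47, 13, 8, 21, 29, 50, 27, 25, 0, 25, 25, 50, 23, 21, 44, 13, 5, 18, 23, 41, 12, 1, 13, 14, 27, 41, 16, 5, 21, 26, 47, 21, 16, 37, 1, 38, 39, 25, 12, 37, 49, 34, 31, 13, 44, 5, 49, 2, 51, 1, 0, 1, 1, 2, 3, 5, 8, 13, 21, 34, 3, 37, 40, 25, 13, 38, 51, 37, 36, 21, 5, 26, 31, 5, 36, 41, 25, 14, 39, 1, 40, 41, 29, 18, 47, 13, 8
F(120) mod 52 = 8


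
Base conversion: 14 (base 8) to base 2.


14 (base 8) = 12 (decimal)
12 (decimal) = 1100 (base 2)


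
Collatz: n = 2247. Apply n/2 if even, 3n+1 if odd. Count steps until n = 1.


2247 → 6742 → 3371 → 10114 → 5057 → 15172 → 7586 → 3793 → 11380 → 5690 → 2845 → 8536 → 4268 → 2134 → 1067 → 3202 → 1601 → 4804 → 2402 → 1201 → 3604 → 1802 → 901 → 2704 → 1352 → 676 → 338 → 169 → 508 → 254 → 127 → 382 → 191 → 574 → 287 → 862 → 431 → 1294 → 647 → 1942 → 971 → 2914 → 1457 → 4372 → 2186 → 1093 → 3280 → 1640 → 820 → 410 → 205 → 616 → 308 → 154 → 77 → 232 → 116 → 58 → 29 → 88 → 44 → 22 → 11 → 34 → 17 → 52 → 26 → 13 → 40 → 20 → 10 → 5 → 16 → 8 → 4 → 2 → 1
Total steps = 76

76 steps


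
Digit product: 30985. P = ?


3 × 0 × 9 × 8 × 5 = 0


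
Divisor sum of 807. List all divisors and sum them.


Divisors of 807: 1, 3, 269, 807
Sum = 1 + 3 + 269 + 807 = 1080

σ(807) = 1080


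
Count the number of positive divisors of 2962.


2962 = 2^1 × 1481^1
d(2962) = (1+1) × (1+1) = 4

4 divisors


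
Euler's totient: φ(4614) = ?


4614 = 2 × 3 × 769
Prime factors: 2, 3, 769
φ(4614) = 4614 × (1-1/2) × (1-1/3) × (1-1/769)
= 4614 × 1/2 × 2/3 × 768/769 = 1536

φ(4614) = 1536


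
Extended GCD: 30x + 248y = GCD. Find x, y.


Tabular extended Euclidean (each row: r = 30*s + 248*t):
r=30, s=1, t=0
r=248, s=0, t=1
q=0: r=30, s=1, t=0   [30*(1) + 248*(0) = 30]
q=8: r=8, s=-8, t=1   [30*(-8) + 248*(1) = 8]
q=3: r=6, s=25, t=-3   [30*(25) + 248*(-3) = 6]
q=1: r=2, s=-33, t=4   [30*(-33) + 248*(4) = 2]
q=3: r=0, s=124, t=-15   [30*(124) + 248*(-15) = 0]
GCD = 2; from the row with r=2: x=-33, y=4
Check: 30*(-33) + 248*(4) = -990 + 992 = 2

GCD = 2, x = -33, y = 4


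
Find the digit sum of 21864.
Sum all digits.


2 + 1 + 8 + 6 + 4 = 21


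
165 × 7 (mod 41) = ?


165 × 7 = 1155
1155 mod 41 = 7


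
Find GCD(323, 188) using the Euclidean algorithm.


323 = 1 * 188 + 135
188 = 1 * 135 + 53
135 = 2 * 53 + 29
53 = 1 * 29 + 24
29 = 1 * 24 + 5
24 = 4 * 5 + 4
5 = 1 * 4 + 1
4 = 4 * 1 + 0
GCD = 1


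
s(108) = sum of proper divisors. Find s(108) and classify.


Proper divisors: 1, 2, 3, 4, 6, 9, 12, 18, 27, 36, 54
Sum = 1 + 2 + 3 + 4 + 6 + 9 + 12 + 18 + 27 + 36 + 54 = 172
172 > 108 → abundant

s(108) = 172 (abundant)


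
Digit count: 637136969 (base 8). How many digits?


637136969 in base 8 = 4576370111
Number of digits = 10

10 digits (base 8)


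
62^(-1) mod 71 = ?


Use the extended Euclidean algorithm on (71, 62); each row r = 71*s + 62*t:
r=71, s=1, t=0
r=62, s=0, t=1
q=1: r=9, s=1, t=-1   [71*(1) + 62*(-1) = 9]
q=6: r=8, s=-6, t=7   [71*(-6) + 62*(7) = 8]
q=1: r=1, s=7, t=-8   [71*(7) + 62*(-8) = 1]
q=8: r=0, s=-62, t=71   [71*(-62) + 62*(71) = 0]
GCD = 1 with t = -8, so 62*(-8) ≡ 1 (mod 71)
Inverse = -8 mod 71 = 63
Check: 62 * 63 = 3906 ≡ 1 (mod 71)

62^(-1) ≡ 63 (mod 71)


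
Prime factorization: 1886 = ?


1886 / 2 = 943
943 / 23 = 41
41 / 41 = 1
1886 = 2 × 23 × 41


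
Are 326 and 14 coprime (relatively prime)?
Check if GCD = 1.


Euclidean algorithm:
326 = 23 * 14 + 4
14 = 3 * 4 + 2
4 = 2 * 2 + 0
GCD(326, 14) = 2

No, not coprime (GCD = 2)


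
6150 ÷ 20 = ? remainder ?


6150 = 20 * 307 + 10
Check: 6140 + 10 = 6150

q = 307, r = 10


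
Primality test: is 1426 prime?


1426 / 2 = 713 (exact division)
1426 is NOT prime.

No, 1426 is not prime


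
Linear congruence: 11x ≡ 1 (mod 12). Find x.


GCD(11, 12) = 1, unique solution
a^(-1) mod 12 = 11
x = 11 * 1 mod 12 = 11

x ≡ 11 (mod 12)


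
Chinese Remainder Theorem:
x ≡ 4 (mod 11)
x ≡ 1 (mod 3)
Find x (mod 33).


M = 11*3 = 33
M1 = M/11 = 3, M2 = M/3 = 11
M1^(-1) mod 11 = 4, M2^(-1) mod 3 = 2
x = 4*3*4 + 1*11*2 = 70
70 mod 33 = 4
Check: 4 mod 11 = 4 ✓, 4 mod 3 = 1 ✓

x ≡ 4 (mod 33)


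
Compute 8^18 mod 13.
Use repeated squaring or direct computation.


8^1 mod 13 = 8
8^2 mod 13 = 12
8^3 mod 13 = 5
8^4 mod 13 = 1
8^5 mod 13 = 8
8^6 mod 13 = 12
8^7 mod 13 = 5
8^8 mod 13 = 1
8^9 mod 13 = 8
8^10 mod 13 = 12
8^11 mod 13 = 5
8^12 mod 13 = 1
8^13 mod 13 = 8
8^14 mod 13 = 12
8^15 mod 13 = 5
8^16 mod 13 = 1
8^17 mod 13 = 8
8^18 mod 13 = 12


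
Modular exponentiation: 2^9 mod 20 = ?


2^1 mod 20 = 2
2^2 mod 20 = 4
2^3 mod 20 = 8
2^4 mod 20 = 16
2^5 mod 20 = 12
2^6 mod 20 = 4
2^7 mod 20 = 8
2^8 mod 20 = 16
2^9 mod 20 = 12


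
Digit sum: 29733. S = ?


2 + 9 + 7 + 3 + 3 = 24


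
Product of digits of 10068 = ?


1 × 0 × 0 × 6 × 8 = 0


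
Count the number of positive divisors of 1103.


1103 = 1103^1
d(1103) = (1+1) = 2

2 divisors


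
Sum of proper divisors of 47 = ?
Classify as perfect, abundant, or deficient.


Proper divisors: 1
Sum = 1 = 1
1 < 47 → deficient

s(47) = 1 (deficient)


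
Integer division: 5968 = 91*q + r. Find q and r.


5968 = 91 * 65 + 53
Check: 5915 + 53 = 5968

q = 65, r = 53


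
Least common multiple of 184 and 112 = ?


GCD(184, 112) = 8
LCM = 184*112/8 = 20608/8 = 2576

LCM = 2576


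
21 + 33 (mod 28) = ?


21 + 33 = 54
54 mod 28 = 26


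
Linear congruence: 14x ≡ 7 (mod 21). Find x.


GCD(14, 21) = 7 divides 7
Divide: 2x ≡ 1 (mod 3)
x ≡ 2 (mod 3)


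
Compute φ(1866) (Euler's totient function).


1866 = 2 × 3 × 311
Prime factors: 2, 3, 311
φ(1866) = 1866 × (1-1/2) × (1-1/3) × (1-1/311)
= 1866 × 1/2 × 2/3 × 310/311 = 620

φ(1866) = 620


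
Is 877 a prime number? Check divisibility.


Check divisors up to sqrt(877) = 29.6142
No divisors found.
877 is prime.

Yes, 877 is prime


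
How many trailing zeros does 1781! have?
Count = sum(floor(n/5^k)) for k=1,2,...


floor(1781/5) = 356
floor(1781/25) = 71
floor(1781/125) = 14
floor(1781/625) = 2
Total = 443

443 trailing zeros


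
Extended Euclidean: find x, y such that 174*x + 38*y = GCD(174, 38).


Tabular extended Euclidean (each row: r = 174*s + 38*t):
r=174, s=1, t=0
r=38, s=0, t=1
q=4: r=22, s=1, t=-4   [174*(1) + 38*(-4) = 22]
q=1: r=16, s=-1, t=5   [174*(-1) + 38*(5) = 16]
q=1: r=6, s=2, t=-9   [174*(2) + 38*(-9) = 6]
q=2: r=4, s=-5, t=23   [174*(-5) + 38*(23) = 4]
q=1: r=2, s=7, t=-32   [174*(7) + 38*(-32) = 2]
q=2: r=0, s=-19, t=87   [174*(-19) + 38*(87) = 0]
GCD = 2; from the row with r=2: x=7, y=-32
Check: 174*(7) + 38*(-32) = 1218 - 1216 = 2

GCD = 2, x = 7, y = -32


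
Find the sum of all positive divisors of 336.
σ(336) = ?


Divisors of 336: 1, 2, 3, 4, 6, 7, 8, 12, 14, 16, 21, 24, 28, 42, 48, 56, 84, 112, 168, 336
Sum = 1 + 2 + 3 + 4 + 6 + 7 + 8 + 12 + 14 + 16 + 21 + 24 + 28 + 42 + 48 + 56 + 84 + 112 + 168 + 336 = 992

σ(336) = 992


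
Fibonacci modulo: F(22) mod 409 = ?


F(k) mod 409 for k=1..22:
1, 1, 2, 3, 5, 8, 13, 21, 34, 55, 89, 144, 233, 377, 201, 169, 370, 130, 91, 221, 312, 124
F(22) mod 409 = 124


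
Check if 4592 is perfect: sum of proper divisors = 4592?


Proper divisors of 4592: 1, 2, 4, 7, 8, 14, 16, 28, 41, 56, 82, 112, 164, 287, 328, 574, 656, 1148, 2296
Sum = 1 + 2 + 4 + 7 + 8 + 14 + 16 + 28 + 41 + 56 + 82 + 112 + 164 + 287 + 328 + 574 + 656 + 1148 + 2296 = 5824

No, 4592 is not perfect (5824 ≠ 4592)


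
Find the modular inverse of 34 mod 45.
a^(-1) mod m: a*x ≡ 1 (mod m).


Use the extended Euclidean algorithm on (45, 34); each row r = 45*s + 34*t:
r=45, s=1, t=0
r=34, s=0, t=1
q=1: r=11, s=1, t=-1   [45*(1) + 34*(-1) = 11]
q=3: r=1, s=-3, t=4   [45*(-3) + 34*(4) = 1]
q=11: r=0, s=34, t=-45   [45*(34) + 34*(-45) = 0]
GCD = 1 with t = 4, so 34*(4) ≡ 1 (mod 45)
Inverse = 4 mod 45 = 4
Check: 34 * 4 = 136 ≡ 1 (mod 45)

34^(-1) ≡ 4 (mod 45)


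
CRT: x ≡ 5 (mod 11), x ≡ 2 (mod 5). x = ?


M = 11*5 = 55
M1 = M/11 = 5, M2 = M/5 = 11
M1^(-1) mod 11 = 9, M2^(-1) mod 5 = 1
x = 5*5*9 + 2*11*1 = 247
247 mod 55 = 27
Check: 27 mod 11 = 5 ✓, 27 mod 5 = 2 ✓

x ≡ 27 (mod 55)


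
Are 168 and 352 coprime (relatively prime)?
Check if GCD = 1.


Euclidean algorithm:
352 = 2 * 168 + 16
168 = 10 * 16 + 8
16 = 2 * 8 + 0
GCD(168, 352) = 8

No, not coprime (GCD = 8)


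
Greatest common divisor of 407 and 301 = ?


407 = 1 * 301 + 106
301 = 2 * 106 + 89
106 = 1 * 89 + 17
89 = 5 * 17 + 4
17 = 4 * 4 + 1
4 = 4 * 1 + 0
GCD = 1


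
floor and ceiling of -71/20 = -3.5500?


-71/20 = -3.5500
floor = -4
ceil = -3

floor = -4, ceil = -3


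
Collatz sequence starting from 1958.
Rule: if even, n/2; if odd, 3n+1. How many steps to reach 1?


1958 → 979 → 2938 → 1469 → 4408 → 2204 → 1102 → 551 → 1654 → 827 → 2482 → 1241 → 3724 → 1862 → 931 → 2794 → 1397 → 4192 → 2096 → 1048 → 524 → 262 → 131 → 394 → 197 → 592 → 296 → 148 → 74 → 37 → 112 → 56 → 28 → 14 → 7 → 22 → 11 → 34 → 17 → 52 → 26 → 13 → 40 → 20 → 10 → 5 → 16 → 8 → 4 → 2 → 1
Total steps = 50

50 steps


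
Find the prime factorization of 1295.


1295 / 5 = 259
259 / 7 = 37
37 / 37 = 1
1295 = 5 × 7 × 37


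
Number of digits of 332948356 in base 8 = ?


332948356 in base 8 = 2366061604
Number of digits = 10

10 digits (base 8)


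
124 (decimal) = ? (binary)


124 (base 10) = 124 (decimal)
124 (decimal) = 1111100 (base 2)


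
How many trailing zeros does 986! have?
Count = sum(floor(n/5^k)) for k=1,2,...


floor(986/5) = 197
floor(986/25) = 39
floor(986/125) = 7
floor(986/625) = 1
Total = 244

244 trailing zeros


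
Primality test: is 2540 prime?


2540 / 2 = 1270 (exact division)
2540 is NOT prime.

No, 2540 is not prime


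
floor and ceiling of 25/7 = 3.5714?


25/7 = 3.5714
floor = 3
ceil = 4

floor = 3, ceil = 4


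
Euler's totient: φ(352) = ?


352 = 2^5 × 11
Prime factors: 2, 11
φ(352) = 352 × (1-1/2) × (1-1/11)
= 352 × 1/2 × 10/11 = 160

φ(352) = 160


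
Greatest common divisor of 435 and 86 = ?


435 = 5 * 86 + 5
86 = 17 * 5 + 1
5 = 5 * 1 + 0
GCD = 1


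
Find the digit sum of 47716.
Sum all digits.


4 + 7 + 7 + 1 + 6 = 25


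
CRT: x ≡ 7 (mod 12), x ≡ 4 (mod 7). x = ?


M = 12*7 = 84
M1 = M/12 = 7, M2 = M/7 = 12
M1^(-1) mod 12 = 7, M2^(-1) mod 7 = 3
x = 7*7*7 + 4*12*3 = 487
487 mod 84 = 67
Check: 67 mod 12 = 7 ✓, 67 mod 7 = 4 ✓

x ≡ 67 (mod 84)


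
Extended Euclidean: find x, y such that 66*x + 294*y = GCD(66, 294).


Tabular extended Euclidean (each row: r = 66*s + 294*t):
r=66, s=1, t=0
r=294, s=0, t=1
q=0: r=66, s=1, t=0   [66*(1) + 294*(0) = 66]
q=4: r=30, s=-4, t=1   [66*(-4) + 294*(1) = 30]
q=2: r=6, s=9, t=-2   [66*(9) + 294*(-2) = 6]
q=5: r=0, s=-49, t=11   [66*(-49) + 294*(11) = 0]
GCD = 6; from the row with r=6: x=9, y=-2
Check: 66*(9) + 294*(-2) = 594 - 588 = 6

GCD = 6, x = 9, y = -2


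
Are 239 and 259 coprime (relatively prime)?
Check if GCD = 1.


Euclidean algorithm:
259 = 1 * 239 + 20
239 = 11 * 20 + 19
20 = 1 * 19 + 1
19 = 19 * 1 + 0
GCD(239, 259) = 1

Yes, coprime (GCD = 1)


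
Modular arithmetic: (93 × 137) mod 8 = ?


93 × 137 = 12741
12741 mod 8 = 5


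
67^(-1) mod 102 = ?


Use the extended Euclidean algorithm on (102, 67); each row r = 102*s + 67*t:
r=102, s=1, t=0
r=67, s=0, t=1
q=1: r=35, s=1, t=-1   [102*(1) + 67*(-1) = 35]
q=1: r=32, s=-1, t=2   [102*(-1) + 67*(2) = 32]
q=1: r=3, s=2, t=-3   [102*(2) + 67*(-3) = 3]
q=10: r=2, s=-21, t=32   [102*(-21) + 67*(32) = 2]
q=1: r=1, s=23, t=-35   [102*(23) + 67*(-35) = 1]
q=2: r=0, s=-67, t=102   [102*(-67) + 67*(102) = 0]
GCD = 1 with t = -35, so 67*(-35) ≡ 1 (mod 102)
Inverse = -35 mod 102 = 67
Check: 67 * 67 = 4489 ≡ 1 (mod 102)

67^(-1) ≡ 67 (mod 102)


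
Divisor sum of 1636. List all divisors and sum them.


Divisors of 1636: 1, 2, 4, 409, 818, 1636
Sum = 1 + 2 + 4 + 409 + 818 + 1636 = 2870

σ(1636) = 2870


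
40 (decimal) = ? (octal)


40 (base 10) = 40 (decimal)
40 (decimal) = 50 (base 8)


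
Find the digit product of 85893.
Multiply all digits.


8 × 5 × 8 × 9 × 3 = 8640


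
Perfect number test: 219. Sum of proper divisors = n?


Proper divisors of 219: 1, 3, 73
Sum = 1 + 3 + 73 = 77

No, 219 is not perfect (77 ≠ 219)


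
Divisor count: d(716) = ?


716 = 2^2 × 179^1
d(716) = (2+1) × (1+1) = 6

6 divisors


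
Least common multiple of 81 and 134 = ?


GCD(81, 134) = 1
LCM = 81*134/1 = 10854/1 = 10854

LCM = 10854


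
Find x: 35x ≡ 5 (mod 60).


GCD(35, 60) = 5 divides 5
Divide: 7x ≡ 1 (mod 12)
x ≡ 7 (mod 12)


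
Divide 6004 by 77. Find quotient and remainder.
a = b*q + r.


6004 = 77 * 77 + 75
Check: 5929 + 75 = 6004

q = 77, r = 75


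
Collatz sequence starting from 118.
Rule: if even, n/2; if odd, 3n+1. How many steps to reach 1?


118 → 59 → 178 → 89 → 268 → 134 → 67 → 202 → 101 → 304 → 152 → 76 → 38 → 19 → 58 → 29 → 88 → 44 → 22 → 11 → 34 → 17 → 52 → 26 → 13 → 40 → 20 → 10 → 5 → 16 → 8 → 4 → 2 → 1
Total steps = 33

33 steps


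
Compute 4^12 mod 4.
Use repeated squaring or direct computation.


4^1 mod 4 = 0
4^2 mod 4 = 0
4^3 mod 4 = 0
4^4 mod 4 = 0
4^5 mod 4 = 0
4^6 mod 4 = 0
4^7 mod 4 = 0
4^8 mod 4 = 0
4^9 mod 4 = 0
4^10 mod 4 = 0
4^11 mod 4 = 0
4^12 mod 4 = 0


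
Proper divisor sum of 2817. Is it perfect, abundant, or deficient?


Proper divisors: 1, 3, 9, 313, 939
Sum = 1 + 3 + 9 + 313 + 939 = 1265
1265 < 2817 → deficient

s(2817) = 1265 (deficient)


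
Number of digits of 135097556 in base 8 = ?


135097556 in base 8 = 1003266324
Number of digits = 10

10 digits (base 8)


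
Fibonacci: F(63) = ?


Sequence: 1, 1, 2, 3, 5, 8, 13, 21, 34, 55, 89, 144, 233, 377, 610, 987, 1597, 2584, 4181, 6765, 10946, 17711, 28657, 46368, 75025, 121393, 196418, 317811, 514229, 832040, 1346269, 2178309, 3524578, 5702887, 9227465, 14930352, 24157817, 39088169, 63245986, 102334155, 165580141, 267914296, 433494437, 701408733, 1134903170, 1836311903, 2971215073, 4807526976, 7778742049, 12586269025, 20365011074, 32951280099, 53316291173, 86267571272, 139583862445, 225851433717, 365435296162, 591286729879, 956722026041, 1548008755920, 2504730781961, 4052739537881, 6557470319842
F(63) = 6557470319842


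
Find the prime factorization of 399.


399 / 3 = 133
133 / 7 = 19
19 / 19 = 1
399 = 3 × 7 × 19


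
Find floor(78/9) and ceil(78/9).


78/9 = 8.6667
floor = 8
ceil = 9

floor = 8, ceil = 9


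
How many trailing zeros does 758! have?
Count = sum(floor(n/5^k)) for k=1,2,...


floor(758/5) = 151
floor(758/25) = 30
floor(758/125) = 6
floor(758/625) = 1
Total = 188

188 trailing zeros


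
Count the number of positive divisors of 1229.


1229 = 1229^1
d(1229) = (1+1) = 2

2 divisors


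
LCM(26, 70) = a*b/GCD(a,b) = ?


GCD(26, 70) = 2
LCM = 26*70/2 = 1820/2 = 910

LCM = 910


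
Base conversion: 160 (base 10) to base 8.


160 (base 10) = 160 (decimal)
160 (decimal) = 240 (base 8)


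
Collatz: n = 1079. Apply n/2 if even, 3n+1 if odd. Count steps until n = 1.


1079 → 3238 → 1619 → 4858 → 2429 → 7288 → 3644 → 1822 → 911 → 2734 → 1367 → 4102 → 2051 → 6154 → 3077 → 9232 → 4616 → 2308 → 1154 → 577 → 1732 → 866 → 433 → 1300 → 650 → 325 → 976 → 488 → 244 → 122 → 61 → 184 → 92 → 46 → 23 → 70 → 35 → 106 → 53 → 160 → 80 → 40 → 20 → 10 → 5 → 16 → 8 → 4 → 2 → 1
Total steps = 49

49 steps


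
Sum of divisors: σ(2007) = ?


Divisors of 2007: 1, 3, 9, 223, 669, 2007
Sum = 1 + 3 + 9 + 223 + 669 + 2007 = 2912

σ(2007) = 2912


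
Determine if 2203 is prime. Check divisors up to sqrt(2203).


Check divisors up to sqrt(2203) = 46.9361
No divisors found.
2203 is prime.

Yes, 2203 is prime


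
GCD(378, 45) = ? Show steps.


378 = 8 * 45 + 18
45 = 2 * 18 + 9
18 = 2 * 9 + 0
GCD = 9


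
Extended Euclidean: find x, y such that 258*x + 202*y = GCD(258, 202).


Tabular extended Euclidean (each row: r = 258*s + 202*t):
r=258, s=1, t=0
r=202, s=0, t=1
q=1: r=56, s=1, t=-1   [258*(1) + 202*(-1) = 56]
q=3: r=34, s=-3, t=4   [258*(-3) + 202*(4) = 34]
q=1: r=22, s=4, t=-5   [258*(4) + 202*(-5) = 22]
q=1: r=12, s=-7, t=9   [258*(-7) + 202*(9) = 12]
q=1: r=10, s=11, t=-14   [258*(11) + 202*(-14) = 10]
q=1: r=2, s=-18, t=23   [258*(-18) + 202*(23) = 2]
q=5: r=0, s=101, t=-129   [258*(101) + 202*(-129) = 0]
GCD = 2; from the row with r=2: x=-18, y=23
Check: 258*(-18) + 202*(23) = -4644 + 4646 = 2

GCD = 2, x = -18, y = 23


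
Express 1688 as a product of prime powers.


1688 / 2 = 844
844 / 2 = 422
422 / 2 = 211
211 / 211 = 1
1688 = 2^3 × 211


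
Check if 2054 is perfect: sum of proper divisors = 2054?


Proper divisors of 2054: 1, 2, 13, 26, 79, 158, 1027
Sum = 1 + 2 + 13 + 26 + 79 + 158 + 1027 = 1306

No, 2054 is not perfect (1306 ≠ 2054)


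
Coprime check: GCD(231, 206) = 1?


Euclidean algorithm:
231 = 1 * 206 + 25
206 = 8 * 25 + 6
25 = 4 * 6 + 1
6 = 6 * 1 + 0
GCD(231, 206) = 1

Yes, coprime (GCD = 1)


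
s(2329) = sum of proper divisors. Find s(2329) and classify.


Proper divisors: 1, 17, 137
Sum = 1 + 17 + 137 = 155
155 < 2329 → deficient

s(2329) = 155 (deficient)


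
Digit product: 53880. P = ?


5 × 3 × 8 × 8 × 0 = 0


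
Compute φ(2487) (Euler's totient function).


2487 = 3 × 829
Prime factors: 3, 829
φ(2487) = 2487 × (1-1/3) × (1-1/829)
= 2487 × 2/3 × 828/829 = 1656

φ(2487) = 1656


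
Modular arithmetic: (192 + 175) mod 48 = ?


192 + 175 = 367
367 mod 48 = 31


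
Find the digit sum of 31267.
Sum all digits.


3 + 1 + 2 + 6 + 7 = 19


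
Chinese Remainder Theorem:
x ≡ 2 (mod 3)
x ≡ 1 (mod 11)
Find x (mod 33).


M = 3*11 = 33
M1 = M/3 = 11, M2 = M/11 = 3
M1^(-1) mod 3 = 2, M2^(-1) mod 11 = 4
x = 2*11*2 + 1*3*4 = 56
56 mod 33 = 23
Check: 23 mod 3 = 2 ✓, 23 mod 11 = 1 ✓

x ≡ 23 (mod 33)


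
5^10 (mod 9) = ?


5^1 mod 9 = 5
5^2 mod 9 = 7
5^3 mod 9 = 8
5^4 mod 9 = 4
5^5 mod 9 = 2
5^6 mod 9 = 1
5^7 mod 9 = 5
5^8 mod 9 = 7
5^9 mod 9 = 8
5^10 mod 9 = 4


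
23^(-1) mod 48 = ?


Use the extended Euclidean algorithm on (48, 23); each row r = 48*s + 23*t:
r=48, s=1, t=0
r=23, s=0, t=1
q=2: r=2, s=1, t=-2   [48*(1) + 23*(-2) = 2]
q=11: r=1, s=-11, t=23   [48*(-11) + 23*(23) = 1]
q=2: r=0, s=23, t=-48   [48*(23) + 23*(-48) = 0]
GCD = 1 with t = 23, so 23*(23) ≡ 1 (mod 48)
Inverse = 23 mod 48 = 23
Check: 23 * 23 = 529 ≡ 1 (mod 48)

23^(-1) ≡ 23 (mod 48)


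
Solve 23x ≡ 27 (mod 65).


GCD(23, 65) = 1, unique solution
a^(-1) mod 65 = 17
x = 17 * 27 mod 65 = 4

x ≡ 4 (mod 65)


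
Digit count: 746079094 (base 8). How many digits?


746079094 in base 8 = 5436041566
Number of digits = 10

10 digits (base 8)


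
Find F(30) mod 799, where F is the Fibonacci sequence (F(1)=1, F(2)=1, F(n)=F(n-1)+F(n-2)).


F(k) mod 799 for k=1..30:
1, 1, 2, 3, 5, 8, 13, 21, 34, 55, 89, 144, 233, 377, 610, 188, 798, 187, 186, 373, 559, 133, 692, 26, 718, 744, 663, 608, 472, 281
F(30) mod 799 = 281


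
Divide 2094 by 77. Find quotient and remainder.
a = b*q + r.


2094 = 77 * 27 + 15
Check: 2079 + 15 = 2094

q = 27, r = 15


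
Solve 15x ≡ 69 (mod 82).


GCD(15, 82) = 1, unique solution
a^(-1) mod 82 = 11
x = 11 * 69 mod 82 = 21

x ≡ 21 (mod 82)


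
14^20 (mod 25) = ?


14^1 mod 25 = 14
14^2 mod 25 = 21
14^3 mod 25 = 19
14^4 mod 25 = 16
14^5 mod 25 = 24
14^6 mod 25 = 11
14^7 mod 25 = 4
14^8 mod 25 = 6
14^9 mod 25 = 9
14^10 mod 25 = 1
14^11 mod 25 = 14
14^12 mod 25 = 21
14^13 mod 25 = 19
14^14 mod 25 = 16
14^15 mod 25 = 24
14^16 mod 25 = 11
14^17 mod 25 = 4
14^18 mod 25 = 6
14^19 mod 25 = 9
14^20 mod 25 = 1


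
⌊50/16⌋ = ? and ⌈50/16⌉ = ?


50/16 = 3.1250
floor = 3
ceil = 4

floor = 3, ceil = 4


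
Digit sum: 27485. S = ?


2 + 7 + 4 + 8 + 5 = 26


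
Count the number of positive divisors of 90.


90 = 2^1 × 3^2 × 5^1
d(90) = (1+1) × (2+1) × (1+1) = 12

12 divisors


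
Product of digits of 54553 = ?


5 × 4 × 5 × 5 × 3 = 1500


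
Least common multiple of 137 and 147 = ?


GCD(137, 147) = 1
LCM = 137*147/1 = 20139/1 = 20139

LCM = 20139


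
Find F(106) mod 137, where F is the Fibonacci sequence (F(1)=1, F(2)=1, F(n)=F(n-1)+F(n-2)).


F(k) mod 137 for k=1..106:
1, 1, 2, 3, 5, 8, 13, 21, 34, 55, 89, 7, 96, 103, 62, 28, 90, 118, 71, 52, 123, 38, 24, 62, 86, 11, 97, 108, 68, 39, 107, 9, 116, 125, 104, 92, 59, 14, 73, 87, 23, 110, 133, 106, 102, 71, 36, 107, 6, 113, 119, 95, 77, 35, 112, 10, 122, 132, 117, 112, 92, 67, 22, 89, 111, 63, 37, 100, 0, 100, 100, 63, 26, 89, 115, 67, 45, 112, 20, 132, 15, 10, 25, 35, 60, 95, 18, 113, 131, 107, 101, 71, 35, 106, 4, 110, 114, 87, 64, 14, 78, 92, 33, 125, 21, 9
F(106) mod 137 = 9


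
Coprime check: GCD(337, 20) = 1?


Euclidean algorithm:
337 = 16 * 20 + 17
20 = 1 * 17 + 3
17 = 5 * 3 + 2
3 = 1 * 2 + 1
2 = 2 * 1 + 0
GCD(337, 20) = 1

Yes, coprime (GCD = 1)


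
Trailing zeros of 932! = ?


floor(932/5) = 186
floor(932/25) = 37
floor(932/125) = 7
floor(932/625) = 1
Total = 231

231 trailing zeros


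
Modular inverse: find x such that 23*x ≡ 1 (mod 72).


Use the extended Euclidean algorithm on (72, 23); each row r = 72*s + 23*t:
r=72, s=1, t=0
r=23, s=0, t=1
q=3: r=3, s=1, t=-3   [72*(1) + 23*(-3) = 3]
q=7: r=2, s=-7, t=22   [72*(-7) + 23*(22) = 2]
q=1: r=1, s=8, t=-25   [72*(8) + 23*(-25) = 1]
q=2: r=0, s=-23, t=72   [72*(-23) + 23*(72) = 0]
GCD = 1 with t = -25, so 23*(-25) ≡ 1 (mod 72)
Inverse = -25 mod 72 = 47
Check: 23 * 47 = 1081 ≡ 1 (mod 72)

23^(-1) ≡ 47 (mod 72)


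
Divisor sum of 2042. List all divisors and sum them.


Divisors of 2042: 1, 2, 1021, 2042
Sum = 1 + 2 + 1021 + 2042 = 3066

σ(2042) = 3066


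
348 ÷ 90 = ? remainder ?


348 = 90 * 3 + 78
Check: 270 + 78 = 348

q = 3, r = 78


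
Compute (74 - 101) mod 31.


74 - 101 = -27
-27 mod 31 = 4


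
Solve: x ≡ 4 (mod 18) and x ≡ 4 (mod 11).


M = 18*11 = 198
M1 = M/18 = 11, M2 = M/11 = 18
M1^(-1) mod 18 = 5, M2^(-1) mod 11 = 8
x = 4*11*5 + 4*18*8 = 796
796 mod 198 = 4
Check: 4 mod 18 = 4 ✓, 4 mod 11 = 4 ✓

x ≡ 4 (mod 198)


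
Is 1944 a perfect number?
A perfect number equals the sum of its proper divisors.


Proper divisors of 1944: 1, 2, 3, 4, 6, 8, 9, 12, 18, 24, 27, 36, 54, 72, 81, 108, 162, 216, 243, 324, 486, 648, 972
Sum = 1 + 2 + 3 + 4 + 6 + 8 + 9 + 12 + 18 + 24 + 27 + 36 + 54 + 72 + 81 + 108 + 162 + 216 + 243 + 324 + 486 + 648 + 972 = 3516

No, 1944 is not perfect (3516 ≠ 1944)


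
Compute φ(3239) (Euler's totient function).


3239 = 41 × 79
Prime factors: 41, 79
φ(3239) = 3239 × (1-1/41) × (1-1/79)
= 3239 × 40/41 × 78/79 = 3120

φ(3239) = 3120


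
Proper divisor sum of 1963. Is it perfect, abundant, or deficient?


Proper divisors: 1, 13, 151
Sum = 1 + 13 + 151 = 165
165 < 1963 → deficient

s(1963) = 165 (deficient)


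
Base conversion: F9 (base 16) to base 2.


F9 (base 16) = 249 (decimal)
249 (decimal) = 11111001 (base 2)


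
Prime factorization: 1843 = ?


1843 / 19 = 97
97 / 97 = 1
1843 = 19 × 97


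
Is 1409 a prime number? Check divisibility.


Check divisors up to sqrt(1409) = 37.5366
No divisors found.
1409 is prime.

Yes, 1409 is prime


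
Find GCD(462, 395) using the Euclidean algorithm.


462 = 1 * 395 + 67
395 = 5 * 67 + 60
67 = 1 * 60 + 7
60 = 8 * 7 + 4
7 = 1 * 4 + 3
4 = 1 * 3 + 1
3 = 3 * 1 + 0
GCD = 1


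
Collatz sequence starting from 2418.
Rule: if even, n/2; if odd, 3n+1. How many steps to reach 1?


2418 → 1209 → 3628 → 1814 → 907 → 2722 → 1361 → 4084 → 2042 → 1021 → 3064 → 1532 → 766 → 383 → 1150 → 575 → 1726 → 863 → 2590 → 1295 → 3886 → 1943 → 5830 → 2915 → 8746 → 4373 → 13120 → 6560 → 3280 → 1640 → 820 → 410 → 205 → 616 → 308 → 154 → 77 → 232 → 116 → 58 → 29 → 88 → 44 → 22 → 11 → 34 → 17 → 52 → 26 → 13 → 40 → 20 → 10 → 5 → 16 → 8 → 4 → 2 → 1
Total steps = 58

58 steps


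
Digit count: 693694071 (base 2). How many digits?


693694071 in base 2 = 101001010110001110111001110111
Number of digits = 30

30 digits (base 2)


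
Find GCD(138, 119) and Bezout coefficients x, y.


Tabular extended Euclidean (each row: r = 138*s + 119*t):
r=138, s=1, t=0
r=119, s=0, t=1
q=1: r=19, s=1, t=-1   [138*(1) + 119*(-1) = 19]
q=6: r=5, s=-6, t=7   [138*(-6) + 119*(7) = 5]
q=3: r=4, s=19, t=-22   [138*(19) + 119*(-22) = 4]
q=1: r=1, s=-25, t=29   [138*(-25) + 119*(29) = 1]
q=4: r=0, s=119, t=-138   [138*(119) + 119*(-138) = 0]
GCD = 1; from the row with r=1: x=-25, y=29
Check: 138*(-25) + 119*(29) = -3450 + 3451 = 1

GCD = 1, x = -25, y = 29


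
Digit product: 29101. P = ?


2 × 9 × 1 × 0 × 1 = 0


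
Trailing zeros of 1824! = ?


floor(1824/5) = 364
floor(1824/25) = 72
floor(1824/125) = 14
floor(1824/625) = 2
Total = 452

452 trailing zeros


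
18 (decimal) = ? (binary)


18 (base 10) = 18 (decimal)
18 (decimal) = 10010 (base 2)


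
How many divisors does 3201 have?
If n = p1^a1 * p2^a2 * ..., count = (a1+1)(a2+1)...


3201 = 3^1 × 11^1 × 97^1
d(3201) = (1+1) × (1+1) × (1+1) = 8

8 divisors


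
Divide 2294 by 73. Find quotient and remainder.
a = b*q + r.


2294 = 73 * 31 + 31
Check: 2263 + 31 = 2294

q = 31, r = 31


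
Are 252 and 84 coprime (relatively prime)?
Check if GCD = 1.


Euclidean algorithm:
252 = 3 * 84 + 0
GCD(252, 84) = 84

No, not coprime (GCD = 84)


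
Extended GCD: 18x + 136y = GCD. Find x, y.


Tabular extended Euclidean (each row: r = 18*s + 136*t):
r=18, s=1, t=0
r=136, s=0, t=1
q=0: r=18, s=1, t=0   [18*(1) + 136*(0) = 18]
q=7: r=10, s=-7, t=1   [18*(-7) + 136*(1) = 10]
q=1: r=8, s=8, t=-1   [18*(8) + 136*(-1) = 8]
q=1: r=2, s=-15, t=2   [18*(-15) + 136*(2) = 2]
q=4: r=0, s=68, t=-9   [18*(68) + 136*(-9) = 0]
GCD = 2; from the row with r=2: x=-15, y=2
Check: 18*(-15) + 136*(2) = -270 + 272 = 2

GCD = 2, x = -15, y = 2


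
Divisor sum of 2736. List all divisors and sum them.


Divisors of 2736: 1, 2, 3, 4, 6, 8, 9, 12, 16, 18, 19, 24, 36, 38, 48, 57, 72, 76, 114, 144, 152, 171, 228, 304, 342, 456, 684, 912, 1368, 2736
Sum = 1 + 2 + 3 + 4 + 6 + 8 + 9 + 12 + 16 + 18 + 19 + 24 + 36 + 38 + 48 + 57 + 72 + 76 + 114 + 144 + 152 + 171 + 228 + 304 + 342 + 456 + 684 + 912 + 1368 + 2736 = 8060

σ(2736) = 8060


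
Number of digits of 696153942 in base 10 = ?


696153942 has 9 digits in base 10
floor(log10(696153942)) + 1 = floor(8.8427) + 1 = 9

9 digits (base 10)


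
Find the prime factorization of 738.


738 / 2 = 369
369 / 3 = 123
123 / 3 = 41
41 / 41 = 1
738 = 2 × 3^2 × 41


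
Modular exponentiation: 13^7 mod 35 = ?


13^1 mod 35 = 13
13^2 mod 35 = 29
13^3 mod 35 = 27
13^4 mod 35 = 1
13^5 mod 35 = 13
13^6 mod 35 = 29
13^7 mod 35 = 27


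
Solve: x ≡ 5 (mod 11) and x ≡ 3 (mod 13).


M = 11*13 = 143
M1 = M/11 = 13, M2 = M/13 = 11
M1^(-1) mod 11 = 6, M2^(-1) mod 13 = 6
x = 5*13*6 + 3*11*6 = 588
588 mod 143 = 16
Check: 16 mod 11 = 5 ✓, 16 mod 13 = 3 ✓

x ≡ 16 (mod 143)


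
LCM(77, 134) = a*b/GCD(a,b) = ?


GCD(77, 134) = 1
LCM = 77*134/1 = 10318/1 = 10318

LCM = 10318


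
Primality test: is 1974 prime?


1974 / 2 = 987 (exact division)
1974 is NOT prime.

No, 1974 is not prime


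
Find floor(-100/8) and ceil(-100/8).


-100/8 = -12.5000
floor = -13
ceil = -12

floor = -13, ceil = -12


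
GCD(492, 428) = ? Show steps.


492 = 1 * 428 + 64
428 = 6 * 64 + 44
64 = 1 * 44 + 20
44 = 2 * 20 + 4
20 = 5 * 4 + 0
GCD = 4


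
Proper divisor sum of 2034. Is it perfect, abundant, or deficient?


Proper divisors: 1, 2, 3, 6, 9, 18, 113, 226, 339, 678, 1017
Sum = 1 + 2 + 3 + 6 + 9 + 18 + 113 + 226 + 339 + 678 + 1017 = 2412
2412 > 2034 → abundant

s(2034) = 2412 (abundant)


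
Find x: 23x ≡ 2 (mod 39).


GCD(23, 39) = 1, unique solution
a^(-1) mod 39 = 17
x = 17 * 2 mod 39 = 34

x ≡ 34 (mod 39)


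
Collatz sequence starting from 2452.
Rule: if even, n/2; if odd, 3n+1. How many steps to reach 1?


2452 → 1226 → 613 → 1840 → 920 → 460 → 230 → 115 → 346 → 173 → 520 → 260 → 130 → 65 → 196 → 98 → 49 → 148 → 74 → 37 → 112 → 56 → 28 → 14 → 7 → 22 → 11 → 34 → 17 → 52 → 26 → 13 → 40 → 20 → 10 → 5 → 16 → 8 → 4 → 2 → 1
Total steps = 40

40 steps


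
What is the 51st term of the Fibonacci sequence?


Sequence: 1, 1, 2, 3, 5, 8, 13, 21, 34, 55, 89, 144, 233, 377, 610, 987, 1597, 2584, 4181, 6765, 10946, 17711, 28657, 46368, 75025, 121393, 196418, 317811, 514229, 832040, 1346269, 2178309, 3524578, 5702887, 9227465, 14930352, 24157817, 39088169, 63245986, 102334155, 165580141, 267914296, 433494437, 701408733, 1134903170, 1836311903, 2971215073, 4807526976, 7778742049, 12586269025, 20365011074
F(51) = 20365011074


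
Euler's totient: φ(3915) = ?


3915 = 3^3 × 5 × 29
Prime factors: 3, 5, 29
φ(3915) = 3915 × (1-1/3) × (1-1/5) × (1-1/29)
= 3915 × 2/3 × 4/5 × 28/29 = 2016

φ(3915) = 2016


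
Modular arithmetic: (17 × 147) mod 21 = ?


17 × 147 = 2499
2499 mod 21 = 0


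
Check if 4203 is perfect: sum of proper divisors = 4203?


Proper divisors of 4203: 1, 3, 9, 467, 1401
Sum = 1 + 3 + 9 + 467 + 1401 = 1881

No, 4203 is not perfect (1881 ≠ 4203)


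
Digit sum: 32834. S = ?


3 + 2 + 8 + 3 + 4 = 20


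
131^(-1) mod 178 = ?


Use the extended Euclidean algorithm on (178, 131); each row r = 178*s + 131*t:
r=178, s=1, t=0
r=131, s=0, t=1
q=1: r=47, s=1, t=-1   [178*(1) + 131*(-1) = 47]
q=2: r=37, s=-2, t=3   [178*(-2) + 131*(3) = 37]
q=1: r=10, s=3, t=-4   [178*(3) + 131*(-4) = 10]
q=3: r=7, s=-11, t=15   [178*(-11) + 131*(15) = 7]
q=1: r=3, s=14, t=-19   [178*(14) + 131*(-19) = 3]
q=2: r=1, s=-39, t=53   [178*(-39) + 131*(53) = 1]
q=3: r=0, s=131, t=-178   [178*(131) + 131*(-178) = 0]
GCD = 1 with t = 53, so 131*(53) ≡ 1 (mod 178)
Inverse = 53 mod 178 = 53
Check: 131 * 53 = 6943 ≡ 1 (mod 178)

131^(-1) ≡ 53 (mod 178)


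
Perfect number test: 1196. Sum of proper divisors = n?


Proper divisors of 1196: 1, 2, 4, 13, 23, 26, 46, 52, 92, 299, 598
Sum = 1 + 2 + 4 + 13 + 23 + 26 + 46 + 52 + 92 + 299 + 598 = 1156

No, 1196 is not perfect (1156 ≠ 1196)


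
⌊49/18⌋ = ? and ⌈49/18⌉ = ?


49/18 = 2.7222
floor = 2
ceil = 3

floor = 2, ceil = 3


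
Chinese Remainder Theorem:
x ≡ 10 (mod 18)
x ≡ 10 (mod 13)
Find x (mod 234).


M = 18*13 = 234
M1 = M/18 = 13, M2 = M/13 = 18
M1^(-1) mod 18 = 7, M2^(-1) mod 13 = 8
x = 10*13*7 + 10*18*8 = 2350
2350 mod 234 = 10
Check: 10 mod 18 = 10 ✓, 10 mod 13 = 10 ✓

x ≡ 10 (mod 234)


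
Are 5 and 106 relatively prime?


Euclidean algorithm:
106 = 21 * 5 + 1
5 = 5 * 1 + 0
GCD(5, 106) = 1

Yes, coprime (GCD = 1)


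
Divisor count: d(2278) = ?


2278 = 2^1 × 17^1 × 67^1
d(2278) = (1+1) × (1+1) × (1+1) = 8

8 divisors


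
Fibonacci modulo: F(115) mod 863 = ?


F(k) mod 863 for k=1..115:
1, 1, 2, 3, 5, 8, 13, 21, 34, 55, 89, 144, 233, 377, 610, 124, 734, 858, 729, 724, 590, 451, 178, 629, 807, 573, 517, 227, 744, 108, 852, 97, 86, 183, 269, 452, 721, 310, 168, 478, 646, 261, 44, 305, 349, 654, 140, 794, 71, 2, 73, 75, 148, 223, 371, 594, 102, 696, 798, 631, 566, 334, 37, 371, 408, 779, 324, 240, 564, 804, 505, 446, 88, 534, 622, 293, 52, 345, 397, 742, 276, 155, 431, 586, 154, 740, 31, 771, 802, 710, 649, 496, 282, 778, 197, 112, 309, 421, 730, 288, 155, 443, 598, 178, 776, 91, 4, 95, 99, 194, 293, 487, 780, 404, 321
F(115) mod 863 = 321


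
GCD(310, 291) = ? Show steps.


310 = 1 * 291 + 19
291 = 15 * 19 + 6
19 = 3 * 6 + 1
6 = 6 * 1 + 0
GCD = 1


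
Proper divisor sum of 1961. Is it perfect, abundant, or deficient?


Proper divisors: 1, 37, 53
Sum = 1 + 37 + 53 = 91
91 < 1961 → deficient

s(1961) = 91 (deficient)


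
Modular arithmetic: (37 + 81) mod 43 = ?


37 + 81 = 118
118 mod 43 = 32


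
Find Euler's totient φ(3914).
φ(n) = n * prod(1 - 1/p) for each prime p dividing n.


3914 = 2 × 19 × 103
Prime factors: 2, 19, 103
φ(3914) = 3914 × (1-1/2) × (1-1/19) × (1-1/103)
= 3914 × 1/2 × 18/19 × 102/103 = 1836

φ(3914) = 1836


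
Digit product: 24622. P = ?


2 × 4 × 6 × 2 × 2 = 192


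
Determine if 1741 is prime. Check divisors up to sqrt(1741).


Check divisors up to sqrt(1741) = 41.7253
No divisors found.
1741 is prime.

Yes, 1741 is prime


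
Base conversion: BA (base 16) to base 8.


BA (base 16) = 186 (decimal)
186 (decimal) = 272 (base 8)


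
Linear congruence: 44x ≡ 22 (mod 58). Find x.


GCD(44, 58) = 2 divides 22
Divide: 22x ≡ 11 (mod 29)
x ≡ 15 (mod 29)


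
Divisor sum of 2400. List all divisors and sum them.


Divisors of 2400: 1, 2, 3, 4, 5, 6, 8, 10, 12, 15, 16, 20, 24, 25, 30, 32, 40, 48, 50, 60, 75, 80, 96, 100, 120, 150, 160, 200, 240, 300, 400, 480, 600, 800, 1200, 2400
Sum = 1 + 2 + 3 + 4 + 5 + 6 + 8 + 10 + 12 + 15 + 16 + 20 + 24 + 25 + 30 + 32 + 40 + 48 + 50 + 60 + 75 + 80 + 96 + 100 + 120 + 150 + 160 + 200 + 240 + 300 + 400 + 480 + 600 + 800 + 1200 + 2400 = 7812

σ(2400) = 7812


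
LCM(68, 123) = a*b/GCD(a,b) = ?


GCD(68, 123) = 1
LCM = 68*123/1 = 8364/1 = 8364

LCM = 8364


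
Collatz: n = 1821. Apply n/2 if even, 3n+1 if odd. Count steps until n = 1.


1821 → 5464 → 2732 → 1366 → 683 → 2050 → 1025 → 3076 → 1538 → 769 → 2308 → 1154 → 577 → 1732 → 866 → 433 → 1300 → 650 → 325 → 976 → 488 → 244 → 122 → 61 → 184 → 92 → 46 → 23 → 70 → 35 → 106 → 53 → 160 → 80 → 40 → 20 → 10 → 5 → 16 → 8 → 4 → 2 → 1
Total steps = 42

42 steps


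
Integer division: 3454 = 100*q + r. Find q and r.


3454 = 100 * 34 + 54
Check: 3400 + 54 = 3454

q = 34, r = 54


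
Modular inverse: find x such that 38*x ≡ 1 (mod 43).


Use the extended Euclidean algorithm on (43, 38); each row r = 43*s + 38*t:
r=43, s=1, t=0
r=38, s=0, t=1
q=1: r=5, s=1, t=-1   [43*(1) + 38*(-1) = 5]
q=7: r=3, s=-7, t=8   [43*(-7) + 38*(8) = 3]
q=1: r=2, s=8, t=-9   [43*(8) + 38*(-9) = 2]
q=1: r=1, s=-15, t=17   [43*(-15) + 38*(17) = 1]
q=2: r=0, s=38, t=-43   [43*(38) + 38*(-43) = 0]
GCD = 1 with t = 17, so 38*(17) ≡ 1 (mod 43)
Inverse = 17 mod 43 = 17
Check: 38 * 17 = 646 ≡ 1 (mod 43)

38^(-1) ≡ 17 (mod 43)


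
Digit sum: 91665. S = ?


9 + 1 + 6 + 6 + 5 = 27


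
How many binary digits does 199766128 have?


199766128 in base 2 = 1011111010000011000001110000
Number of digits = 28

28 digits (base 2)


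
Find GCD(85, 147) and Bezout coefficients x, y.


Tabular extended Euclidean (each row: r = 85*s + 147*t):
r=85, s=1, t=0
r=147, s=0, t=1
q=0: r=85, s=1, t=0   [85*(1) + 147*(0) = 85]
q=1: r=62, s=-1, t=1   [85*(-1) + 147*(1) = 62]
q=1: r=23, s=2, t=-1   [85*(2) + 147*(-1) = 23]
q=2: r=16, s=-5, t=3   [85*(-5) + 147*(3) = 16]
q=1: r=7, s=7, t=-4   [85*(7) + 147*(-4) = 7]
q=2: r=2, s=-19, t=11   [85*(-19) + 147*(11) = 2]
q=3: r=1, s=64, t=-37   [85*(64) + 147*(-37) = 1]
q=2: r=0, s=-147, t=85   [85*(-147) + 147*(85) = 0]
GCD = 1; from the row with r=1: x=64, y=-37
Check: 85*(64) + 147*(-37) = 5440 - 5439 = 1

GCD = 1, x = 64, y = -37


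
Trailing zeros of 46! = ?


floor(46/5) = 9
floor(46/25) = 1
Total = 10

10 trailing zeros
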